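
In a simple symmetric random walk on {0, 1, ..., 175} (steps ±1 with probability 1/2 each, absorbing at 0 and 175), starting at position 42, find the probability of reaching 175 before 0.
P(hit 175 before 0) = 42/175 = 6/25

Let u_k = P(hit 175 before 0 | start at k). Then u_0 = 0, u_175 = 1, and u_k = u_{k-1}/2 + u_{k+1}/2 for 1 ≤ k ≤ 174. This harmonic recurrence is solved by u_k = k/175, giving u_42 = 42/175 = 6/25.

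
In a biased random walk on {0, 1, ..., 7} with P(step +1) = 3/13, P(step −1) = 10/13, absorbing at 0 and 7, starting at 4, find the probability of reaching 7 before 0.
P(hit 7 before 0) = (1 − (10/3)^4) / (1 − (10/3)^7) = 38259/1428259

Let u_k denote P(reach 7 before 0 | start at k). Boundary: u_0 = 0, u_7 = 1. Recurrence: u_k = 3/13·u_{k+1} + 10/13·u_{k-1} for 1 ≤ k ≤ 6. Try u_k = A + B·r^k with r = q/p = (10/13)/(3/13) = 10/3. Substitution satisfies the recurrence; boundary conditions give:
  u_k = (1 − r^k) / (1 − r^N) = (1 − (10/3)^4) / (1 − (10/3)^7) = 38259/1428259.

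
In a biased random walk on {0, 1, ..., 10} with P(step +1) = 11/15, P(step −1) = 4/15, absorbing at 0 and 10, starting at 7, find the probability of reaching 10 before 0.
P(hit 10 before 0) = (1 − (4/11)^7) / (1 − (4/11)^10) = 3702231071/3705196575

Let u_k denote P(reach 10 before 0 | start at k). Boundary: u_0 = 0, u_10 = 1. Recurrence: u_k = 11/15·u_{k+1} + 4/15·u_{k-1} for 1 ≤ k ≤ 9. Try u_k = A + B·r^k with r = q/p = (4/15)/(11/15) = 4/11. Substitution satisfies the recurrence; boundary conditions give:
  u_k = (1 − r^k) / (1 − r^N) = (1 − (4/11)^7) / (1 − (4/11)^10) = 3702231071/3705196575.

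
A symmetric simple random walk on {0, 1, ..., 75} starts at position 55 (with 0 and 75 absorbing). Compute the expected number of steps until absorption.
E[τ | X_0 = 55] = 1100

Let v_k = E[τ | X_0 = k]. Boundary: v_0 = v_75 = 0. Recurrence: v_k = 1 + (v_{k-1} + v_{k+1})/2 for 1 ≤ k ≤ 74. The particular solution to v_k − (v_{k-1} + v_{k+1})/2 = 1 is v_k = −k^2. Adding homogeneous solution A + B k and matching boundaries gives v_k = k (75 − k). Substituting k = 55: v_55 = 55 · 20 = 1100.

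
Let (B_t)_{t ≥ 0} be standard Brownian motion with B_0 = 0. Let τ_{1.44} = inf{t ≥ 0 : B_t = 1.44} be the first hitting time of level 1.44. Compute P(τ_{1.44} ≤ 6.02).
P(τ_{1.44} ≤ 6.02) = 2(1 − Φ(1.44/√6.02)) = 2(1 − Φ(0.5869)) ≈ 0.5573

By the reflection principle for standard BM, P(τ_b ≤ t) = 2 · P(B_t ≥ b). Since B_t ~ N(0, t), P(B_t ≥ 1.44) = 1 − Φ(1.44/√t) = 1 − Φ(1.44/√6.02) = 1 − Φ(0.5869) ≈ 0.27864. Doubling: P(τ_{1.44} ≤ 6.02) ≈ 2 · 0.27864 = 0.55728 ≈ 0.5573.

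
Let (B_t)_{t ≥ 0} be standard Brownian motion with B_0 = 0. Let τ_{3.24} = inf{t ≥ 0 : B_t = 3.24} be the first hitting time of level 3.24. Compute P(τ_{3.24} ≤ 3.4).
P(τ_{3.24} ≤ 3.4) = 2(1 − Φ(3.24/√3.4)) = 2(1 − Φ(1.7571)) ≈ 0.0789

By the reflection principle for standard BM, P(τ_b ≤ t) = 2 · P(B_t ≥ b). Since B_t ~ N(0, t), P(B_t ≥ 3.24) = 1 − Φ(3.24/√t) = 1 − Φ(3.24/√3.4) = 1 − Φ(1.7571) ≈ 0.03945. Doubling: P(τ_{3.24} ≤ 3.4) ≈ 2 · 0.03945 = 0.07890 ≈ 0.0789.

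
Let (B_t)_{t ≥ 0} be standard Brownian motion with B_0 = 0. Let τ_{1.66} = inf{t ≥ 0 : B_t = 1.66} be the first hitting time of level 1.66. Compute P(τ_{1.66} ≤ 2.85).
P(τ_{1.66} ≤ 2.85) = 2(1 − Φ(1.66/√2.85)) = 2(1 − Φ(0.9833)) ≈ 0.3255

By the reflection principle for standard BM, P(τ_b ≤ t) = 2 · P(B_t ≥ b). Since B_t ~ N(0, t), P(B_t ≥ 1.66) = 1 − Φ(1.66/√t) = 1 − Φ(1.66/√2.85) = 1 − Φ(0.9833) ≈ 0.16273. Doubling: P(τ_{1.66} ≤ 2.85) ≈ 2 · 0.16273 = 0.32546 ≈ 0.3255.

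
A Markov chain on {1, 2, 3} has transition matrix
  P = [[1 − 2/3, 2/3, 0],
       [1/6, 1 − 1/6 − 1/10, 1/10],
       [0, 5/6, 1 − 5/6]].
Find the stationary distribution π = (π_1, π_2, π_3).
π = (25/137, 100/137, 12/137)

This is a birth-death chain on three states, which satisfies detailed balance: π_1 · P_{12} = π_2 · P_{21} and π_2 · P_{23} = π_3 · P_{32}.
From π_1 · 2/3 = π_2 · 1/6: π_2/π_1 = (2/3)/(1/6) = 4.
From π_2 · 1/10 = π_3 · 5/6: π_3/π_2 = (1/10)/(5/6) = 3/25.
Take π_1 proportional to 1; then unnormalized π = (1, 4, 12/25). Normalize by dividing by the sum 137/25:
  π = (25/137, 100/137, 12/137).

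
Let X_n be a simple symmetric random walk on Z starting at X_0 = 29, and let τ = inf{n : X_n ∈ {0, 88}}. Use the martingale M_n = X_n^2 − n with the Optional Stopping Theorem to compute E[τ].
E[τ] = 1711

M_n = X_n^2 − n is a martingale (since E[X_{n+1}^2 | F_n] = X_n^2 + 1). By OST (τ has finite mean in a bounded region), E[M_τ] = E[M_0] = X_0^2 − 0 = 29^2 = 841. Also E[M_τ] = E[X_τ^2] − E[τ]. The walk exits at 0 or 88, with P(hit 88 first) = 29/88, so E[X_τ^2] = 88^2 · 29/88 + 0 = 2552. Thus E[τ] = E[X_τ^2] − E[M_τ] = 2552 − 841 = 1711 = 29(88 − 29) = 1711.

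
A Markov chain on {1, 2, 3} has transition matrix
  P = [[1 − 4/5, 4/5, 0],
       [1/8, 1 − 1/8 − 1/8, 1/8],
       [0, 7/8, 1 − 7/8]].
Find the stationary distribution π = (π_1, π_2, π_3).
π = (35/291, 224/291, 32/291)

This is a birth-death chain on three states, which satisfies detailed balance: π_1 · P_{12} = π_2 · P_{21} and π_2 · P_{23} = π_3 · P_{32}.
From π_1 · 4/5 = π_2 · 1/8: π_2/π_1 = (4/5)/(1/8) = 32/5.
From π_2 · 1/8 = π_3 · 7/8: π_3/π_2 = (1/8)/(7/8) = 1/7.
Take π_1 proportional to 1; then unnormalized π = (1, 32/5, 32/35). Normalize by dividing by the sum 291/35:
  π = (35/291, 224/291, 32/291).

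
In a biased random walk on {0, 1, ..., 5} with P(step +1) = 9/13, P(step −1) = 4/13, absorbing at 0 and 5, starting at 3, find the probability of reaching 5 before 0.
P(hit 5 before 0) = (1 − (4/9)^3) / (1 − (4/9)^5) = 10773/11605

Let u_k denote P(reach 5 before 0 | start at k). Boundary: u_0 = 0, u_5 = 1. Recurrence: u_k = 9/13·u_{k+1} + 4/13·u_{k-1} for 1 ≤ k ≤ 4. Try u_k = A + B·r^k with r = q/p = (4/13)/(9/13) = 4/9. Substitution satisfies the recurrence; boundary conditions give:
  u_k = (1 − r^k) / (1 − r^N) = (1 − (4/9)^3) / (1 − (4/9)^5) = 10773/11605.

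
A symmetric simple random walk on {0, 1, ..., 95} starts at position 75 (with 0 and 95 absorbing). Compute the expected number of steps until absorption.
E[τ | X_0 = 75] = 1500

Let v_k = E[τ | X_0 = k]. Boundary: v_0 = v_95 = 0. Recurrence: v_k = 1 + (v_{k-1} + v_{k+1})/2 for 1 ≤ k ≤ 94. The particular solution to v_k − (v_{k-1} + v_{k+1})/2 = 1 is v_k = −k^2. Adding homogeneous solution A + B k and matching boundaries gives v_k = k (95 − k). Substituting k = 75: v_75 = 75 · 20 = 1500.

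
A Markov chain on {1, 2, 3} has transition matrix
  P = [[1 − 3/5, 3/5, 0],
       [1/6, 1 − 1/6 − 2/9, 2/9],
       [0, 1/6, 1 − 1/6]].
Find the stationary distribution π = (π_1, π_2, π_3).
π = (5/47, 18/47, 24/47)

This is a birth-death chain on three states, which satisfies detailed balance: π_1 · P_{12} = π_2 · P_{21} and π_2 · P_{23} = π_3 · P_{32}.
From π_1 · 3/5 = π_2 · 1/6: π_2/π_1 = (3/5)/(1/6) = 18/5.
From π_2 · 2/9 = π_3 · 1/6: π_3/π_2 = (2/9)/(1/6) = 4/3.
Take π_1 proportional to 1; then unnormalized π = (1, 18/5, 24/5). Normalize by dividing by the sum 47/5:
  π = (5/47, 18/47, 24/47).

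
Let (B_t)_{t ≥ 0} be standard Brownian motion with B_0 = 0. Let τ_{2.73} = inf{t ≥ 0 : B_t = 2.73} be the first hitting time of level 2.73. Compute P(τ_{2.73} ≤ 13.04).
P(τ_{2.73} ≤ 13.04) = 2(1 − Φ(2.73/√13.04)) = 2(1 − Φ(0.7560)) ≈ 0.4496

By the reflection principle for standard BM, P(τ_b ≤ t) = 2 · P(B_t ≥ b). Since B_t ~ N(0, t), P(B_t ≥ 2.73) = 1 − Φ(2.73/√t) = 1 − Φ(2.73/√13.04) = 1 − Φ(0.7560) ≈ 0.22482. Doubling: P(τ_{2.73} ≤ 13.04) ≈ 2 · 0.22482 = 0.44964 ≈ 0.4496.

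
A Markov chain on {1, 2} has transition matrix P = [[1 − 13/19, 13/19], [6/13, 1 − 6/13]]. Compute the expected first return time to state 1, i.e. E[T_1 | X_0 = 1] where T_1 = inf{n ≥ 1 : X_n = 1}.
E[T_1 | X_0 = 1] = 1/π_1 = 283/114

For an irreducible recurrent Markov chain with stationary distribution π, E[T_i | X_0 = i] = 1/π_i (Kac's formula). Here π_1 = (6/13)/(13/19 + 6/13) = (6/13)/(283/247) = 114/283, so E[T_1 | X_0 = 1] = 1/π_1 = (13/19 + 6/13)/(6/13) = (283/247)/(6/13) = 283/114.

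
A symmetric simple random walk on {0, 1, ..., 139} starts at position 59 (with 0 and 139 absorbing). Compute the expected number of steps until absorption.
E[τ | X_0 = 59] = 4720

Let v_k = E[τ | X_0 = k]. Boundary: v_0 = v_139 = 0. Recurrence: v_k = 1 + (v_{k-1} + v_{k+1})/2 for 1 ≤ k ≤ 138. The particular solution to v_k − (v_{k-1} + v_{k+1})/2 = 1 is v_k = −k^2. Adding homogeneous solution A + B k and matching boundaries gives v_k = k (139 − k). Substituting k = 59: v_59 = 59 · 80 = 4720.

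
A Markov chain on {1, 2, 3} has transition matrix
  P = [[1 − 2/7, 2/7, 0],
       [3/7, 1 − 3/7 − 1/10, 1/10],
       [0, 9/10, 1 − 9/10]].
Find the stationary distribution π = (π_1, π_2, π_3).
π = (27/47, 18/47, 2/47)

This is a birth-death chain on three states, which satisfies detailed balance: π_1 · P_{12} = π_2 · P_{21} and π_2 · P_{23} = π_3 · P_{32}.
From π_1 · 2/7 = π_2 · 3/7: π_2/π_1 = (2/7)/(3/7) = 2/3.
From π_2 · 1/10 = π_3 · 9/10: π_3/π_2 = (1/10)/(9/10) = 1/9.
Take π_1 proportional to 1; then unnormalized π = (1, 2/3, 2/27). Normalize by dividing by the sum 47/27:
  π = (27/47, 18/47, 2/47).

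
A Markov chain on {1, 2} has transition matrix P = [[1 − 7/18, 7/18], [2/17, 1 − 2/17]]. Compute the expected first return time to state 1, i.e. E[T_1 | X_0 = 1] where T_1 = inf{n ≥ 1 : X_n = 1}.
E[T_1 | X_0 = 1] = 1/π_1 = 155/36

For an irreducible recurrent Markov chain with stationary distribution π, E[T_i | X_0 = i] = 1/π_i (Kac's formula). Here π_1 = (2/17)/(7/18 + 2/17) = (2/17)/(155/306) = 36/155, so E[T_1 | X_0 = 1] = 1/π_1 = (7/18 + 2/17)/(2/17) = (155/306)/(2/17) = 155/36.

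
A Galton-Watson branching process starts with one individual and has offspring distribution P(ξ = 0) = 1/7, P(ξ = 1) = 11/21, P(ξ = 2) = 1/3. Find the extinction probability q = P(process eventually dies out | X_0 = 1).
q = 3/7

The pgf is f(s) = 1/7 + 11/21·s + 1/3·s². The extinction probability q is the smallest fixed point of f in [0, 1]. Setting s = f(s):
  1/3·s² + (11/21 − 1)·s + 1/7 = 0
  1/3·s² − (1/7 + 1/3)·s + 1/7 = 0
which factors as (s − 1)·(1/3·s − 1/7) = 0, giving roots s = 1 and s = (1/7)/(1/3) = 3/7.
Mean offspring μ = 11/21 + 2·1/3 = 25/21 > 1 (supercritical), so q < 1. The extinction probability is the smaller root: q = (1/7)/(1/3) = 3/7.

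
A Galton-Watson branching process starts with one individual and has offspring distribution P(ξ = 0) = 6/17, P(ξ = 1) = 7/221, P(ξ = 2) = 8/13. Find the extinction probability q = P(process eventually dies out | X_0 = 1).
q = 39/68

The pgf is f(s) = 6/17 + 7/221·s + 8/13·s². The extinction probability q is the smallest fixed point of f in [0, 1]. Setting s = f(s):
  8/13·s² + (7/221 − 1)·s + 6/17 = 0
  8/13·s² − (6/17 + 8/13)·s + 6/17 = 0
which factors as (s − 1)·(8/13·s − 6/17) = 0, giving roots s = 1 and s = (6/17)/(8/13) = 39/68.
Mean offspring μ = 7/221 + 2·8/13 = 279/221 > 1 (supercritical), so q < 1. The extinction probability is the smaller root: q = (6/17)/(8/13) = 39/68.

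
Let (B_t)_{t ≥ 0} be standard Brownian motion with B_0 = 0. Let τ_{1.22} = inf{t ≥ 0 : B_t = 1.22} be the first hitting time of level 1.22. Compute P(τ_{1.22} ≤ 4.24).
P(τ_{1.22} ≤ 4.24) = 2(1 − Φ(1.22/√4.24)) = 2(1 − Φ(0.5925)) ≈ 0.5535

By the reflection principle for standard BM, P(τ_b ≤ t) = 2 · P(B_t ≥ b). Since B_t ~ N(0, t), P(B_t ≥ 1.22) = 1 − Φ(1.22/√t) = 1 − Φ(1.22/√4.24) = 1 − Φ(0.5925) ≈ 0.27676. Doubling: P(τ_{1.22} ≤ 4.24) ≈ 2 · 0.27676 = 0.55352 ≈ 0.5535.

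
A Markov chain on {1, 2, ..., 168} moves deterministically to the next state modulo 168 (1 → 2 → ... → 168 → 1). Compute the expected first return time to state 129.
E[T_129 | X_0 = 129] = 168

The chain cycles deterministically, so starting at state 129 it returns in exactly 168 steps. Equivalently, the stationary distribution is uniform π_j = 1/168 for every state j, so by Kac's formula E[T_129] = 1/π_129 = 168.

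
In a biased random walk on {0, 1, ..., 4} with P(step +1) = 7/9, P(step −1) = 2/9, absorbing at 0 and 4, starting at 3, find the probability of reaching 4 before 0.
P(hit 4 before 0) = (1 − (2/7)^3) / (1 − (2/7)^4) = 469/477

Let u_k denote P(reach 4 before 0 | start at k). Boundary: u_0 = 0, u_4 = 1. Recurrence: u_k = 7/9·u_{k+1} + 2/9·u_{k-1} for 1 ≤ k ≤ 3. Try u_k = A + B·r^k with r = q/p = (2/9)/(7/9) = 2/7. Substitution satisfies the recurrence; boundary conditions give:
  u_k = (1 − r^k) / (1 − r^N) = (1 − (2/7)^3) / (1 − (2/7)^4) = 469/477.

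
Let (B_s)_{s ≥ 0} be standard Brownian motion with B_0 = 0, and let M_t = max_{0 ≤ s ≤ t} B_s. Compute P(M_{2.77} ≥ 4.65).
P(M_{2.77} ≥ 4.65) = 2·P(B_{2.77} ≥ 4.65) = 2(1 − Φ(4.65/√2.77)) ≈ 0.0052

By the reflection principle for Brownian motion, P(M_t ≥ a) = 2 · P(B_t ≥ a) for a ≥ 0. Since B_t ~ N(0, t), P(B_t ≥ 4.65) = 1 − Φ(4.65/√t) = 1 − Φ(4.65/√2.77) = 1 − Φ(2.7939). So
  P(M_{2.77} ≥ 4.65) = 2(1 − Φ(2.7939)) ≈ 0.0052.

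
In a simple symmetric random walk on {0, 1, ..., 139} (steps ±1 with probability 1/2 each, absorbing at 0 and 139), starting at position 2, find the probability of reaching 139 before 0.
P(hit 139 before 0) = 2/139

Let u_k = P(hit 139 before 0 | start at k). Then u_0 = 0, u_139 = 1, and u_k = u_{k-1}/2 + u_{k+1}/2 for 1 ≤ k ≤ 138. This harmonic recurrence is solved by u_k = k/139, giving u_2 = 2/139.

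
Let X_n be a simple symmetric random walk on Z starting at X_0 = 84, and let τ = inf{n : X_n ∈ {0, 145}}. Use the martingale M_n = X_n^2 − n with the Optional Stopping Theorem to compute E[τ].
E[τ] = 5124

M_n = X_n^2 − n is a martingale (since E[X_{n+1}^2 | F_n] = X_n^2 + 1). By OST (τ has finite mean in a bounded region), E[M_τ] = E[M_0] = X_0^2 − 0 = 84^2 = 7056. Also E[M_τ] = E[X_τ^2] − E[τ]. The walk exits at 0 or 145, with P(hit 145 first) = 84/145, so E[X_τ^2] = 145^2 · 84/145 + 0 = 12180. Thus E[τ] = E[X_τ^2] − E[M_τ] = 12180 − 7056 = 5124 = 84(145 − 84) = 5124.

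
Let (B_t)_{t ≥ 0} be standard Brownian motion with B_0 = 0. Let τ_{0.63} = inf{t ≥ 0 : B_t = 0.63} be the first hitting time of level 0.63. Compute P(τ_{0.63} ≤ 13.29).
P(τ_{0.63} ≤ 13.29) = 2(1 − Φ(0.63/√13.29)) = 2(1 − Φ(0.1728)) ≈ 0.8628

By the reflection principle for standard BM, P(τ_b ≤ t) = 2 · P(B_t ≥ b). Since B_t ~ N(0, t), P(B_t ≥ 0.63) = 1 − Φ(0.63/√t) = 1 − Φ(0.63/√13.29) = 1 − Φ(0.1728) ≈ 0.43140. Doubling: P(τ_{0.63} ≤ 13.29) ≈ 2 · 0.43140 = 0.86280 ≈ 0.8628.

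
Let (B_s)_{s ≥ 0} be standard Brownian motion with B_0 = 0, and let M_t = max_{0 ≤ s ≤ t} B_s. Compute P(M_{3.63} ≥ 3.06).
P(M_{3.63} ≥ 3.06) = 2·P(B_{3.63} ≥ 3.06) = 2(1 − Φ(3.06/√3.63)) ≈ 0.1083

By the reflection principle for Brownian motion, P(M_t ≥ a) = 2 · P(B_t ≥ a) for a ≥ 0. Since B_t ~ N(0, t), P(B_t ≥ 3.06) = 1 − Φ(3.06/√t) = 1 − Φ(3.06/√3.63) = 1 − Φ(1.6061). So
  P(M_{3.63} ≥ 3.06) = 2(1 − Φ(1.6061)) ≈ 0.1083.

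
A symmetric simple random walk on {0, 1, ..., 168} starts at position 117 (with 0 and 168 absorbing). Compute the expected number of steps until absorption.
E[τ | X_0 = 117] = 5967

Let v_k = E[τ | X_0 = k]. Boundary: v_0 = v_168 = 0. Recurrence: v_k = 1 + (v_{k-1} + v_{k+1})/2 for 1 ≤ k ≤ 167. The particular solution to v_k − (v_{k-1} + v_{k+1})/2 = 1 is v_k = −k^2. Adding homogeneous solution A + B k and matching boundaries gives v_k = k (168 − k). Substituting k = 117: v_117 = 117 · 51 = 5967.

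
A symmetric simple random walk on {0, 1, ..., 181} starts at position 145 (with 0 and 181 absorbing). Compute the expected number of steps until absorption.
E[τ | X_0 = 145] = 5220

Let v_k = E[τ | X_0 = k]. Boundary: v_0 = v_181 = 0. Recurrence: v_k = 1 + (v_{k-1} + v_{k+1})/2 for 1 ≤ k ≤ 180. The particular solution to v_k − (v_{k-1} + v_{k+1})/2 = 1 is v_k = −k^2. Adding homogeneous solution A + B k and matching boundaries gives v_k = k (181 − k). Substituting k = 145: v_145 = 145 · 36 = 5220.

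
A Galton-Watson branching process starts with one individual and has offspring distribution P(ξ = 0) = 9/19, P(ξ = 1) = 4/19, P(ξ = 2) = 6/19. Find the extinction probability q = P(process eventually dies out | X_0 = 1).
q = 1

Mean offspring μ = 0·9/19 + 1·4/19 + 2·6/19 = 16/19 ≤ 1. For μ ≤ 1 with offspring not concentrated at 1, the Galton-Watson process goes extinct almost surely, so q = 1.
(Algebraic check: The pgf is f(s) = 9/19 + 4/19·s + 6/19·s². The extinction probability q is the smallest fixed point of f in [0, 1]. Setting s = f(s):
  6/19·s² + (4/19 − 1)·s + 9/19 = 0
  6/19·s² − (9/19 + 6/19)·s + 9/19 = 0
which factors as (s − 1)·(6/19·s − 9/19) = 0, giving roots s = 1 and s = (9/19)/(6/19) = 3/2. Since 3/2 ≥ 1, the smallest root in [0, 1] is s = 1.)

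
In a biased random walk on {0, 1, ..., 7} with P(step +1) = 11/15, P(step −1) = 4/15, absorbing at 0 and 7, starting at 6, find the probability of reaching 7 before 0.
P(hit 7 before 0) = (1 − (4/11)^6) / (1 − (4/11)^7) = 2777445/2781541

Let u_k denote P(reach 7 before 0 | start at k). Boundary: u_0 = 0, u_7 = 1. Recurrence: u_k = 11/15·u_{k+1} + 4/15·u_{k-1} for 1 ≤ k ≤ 6. Try u_k = A + B·r^k with r = q/p = (4/15)/(11/15) = 4/11. Substitution satisfies the recurrence; boundary conditions give:
  u_k = (1 − r^k) / (1 − r^N) = (1 − (4/11)^6) / (1 − (4/11)^7) = 2777445/2781541.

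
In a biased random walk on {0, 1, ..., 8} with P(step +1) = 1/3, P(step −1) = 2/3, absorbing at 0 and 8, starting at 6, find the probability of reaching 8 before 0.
P(hit 8 before 0) = (1 − (2)^6) / (1 − (2)^8) = 21/85

Let u_k denote P(reach 8 before 0 | start at k). Boundary: u_0 = 0, u_8 = 1. Recurrence: u_k = 1/3·u_{k+1} + 2/3·u_{k-1} for 1 ≤ k ≤ 7. Try u_k = A + B·r^k with r = q/p = (2/3)/(1/3) = 2. Substitution satisfies the recurrence; boundary conditions give:
  u_k = (1 − r^k) / (1 − r^N) = (1 − (2)^6) / (1 − (2)^8) = 21/85.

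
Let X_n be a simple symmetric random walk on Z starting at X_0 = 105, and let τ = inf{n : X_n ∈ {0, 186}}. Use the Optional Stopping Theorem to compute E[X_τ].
E[X_τ] = 105

X_n is a martingale and τ is a bounded-mean stopping time (indeed τ is finite a.s. with bounded expectation since the walk is in a bounded region). By the OST, E[X_τ] = E[X_0] = 105. Equivalently: E[X_τ] = 186 · P(hit 186 first) + 0 · P(hit 0 first) = 186 · (105/186) = 105.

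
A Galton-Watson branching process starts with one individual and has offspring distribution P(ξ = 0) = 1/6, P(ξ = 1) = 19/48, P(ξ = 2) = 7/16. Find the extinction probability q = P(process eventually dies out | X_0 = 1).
q = 8/21

The pgf is f(s) = 1/6 + 19/48·s + 7/16·s². The extinction probability q is the smallest fixed point of f in [0, 1]. Setting s = f(s):
  7/16·s² + (19/48 − 1)·s + 1/6 = 0
  7/16·s² − (1/6 + 7/16)·s + 1/6 = 0
which factors as (s − 1)·(7/16·s − 1/6) = 0, giving roots s = 1 and s = (1/6)/(7/16) = 8/21.
Mean offspring μ = 19/48 + 2·7/16 = 61/48 > 1 (supercritical), so q < 1. The extinction probability is the smaller root: q = (1/6)/(7/16) = 8/21.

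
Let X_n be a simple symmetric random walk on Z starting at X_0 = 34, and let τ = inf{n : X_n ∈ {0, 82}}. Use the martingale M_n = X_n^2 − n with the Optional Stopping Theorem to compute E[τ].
E[τ] = 1632

M_n = X_n^2 − n is a martingale (since E[X_{n+1}^2 | F_n] = X_n^2 + 1). By OST (τ has finite mean in a bounded region), E[M_τ] = E[M_0] = X_0^2 − 0 = 34^2 = 1156. Also E[M_τ] = E[X_τ^2] − E[τ]. The walk exits at 0 or 82, with P(hit 82 first) = 34/82, so E[X_τ^2] = 82^2 · 34/82 + 0 = 2788. Thus E[τ] = E[X_τ^2] − E[M_τ] = 2788 − 1156 = 1632 = 34(82 − 34) = 1632.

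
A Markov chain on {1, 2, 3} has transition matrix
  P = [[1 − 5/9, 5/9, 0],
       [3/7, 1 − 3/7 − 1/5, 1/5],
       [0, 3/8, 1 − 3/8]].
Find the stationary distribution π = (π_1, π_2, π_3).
π = (81/242, 105/242, 28/121)

This is a birth-death chain on three states, which satisfies detailed balance: π_1 · P_{12} = π_2 · P_{21} and π_2 · P_{23} = π_3 · P_{32}.
From π_1 · 5/9 = π_2 · 3/7: π_2/π_1 = (5/9)/(3/7) = 35/27.
From π_2 · 1/5 = π_3 · 3/8: π_3/π_2 = (1/5)/(3/8) = 8/15.
Take π_1 proportional to 1; then unnormalized π = (1, 35/27, 56/81). Normalize by dividing by the sum 242/81:
  π = (81/242, 105/242, 28/121).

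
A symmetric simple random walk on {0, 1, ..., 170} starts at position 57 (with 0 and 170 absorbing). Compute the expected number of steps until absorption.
E[τ | X_0 = 57] = 6441

Let v_k = E[τ | X_0 = k]. Boundary: v_0 = v_170 = 0. Recurrence: v_k = 1 + (v_{k-1} + v_{k+1})/2 for 1 ≤ k ≤ 169. The particular solution to v_k − (v_{k-1} + v_{k+1})/2 = 1 is v_k = −k^2. Adding homogeneous solution A + B k and matching boundaries gives v_k = k (170 − k). Substituting k = 57: v_57 = 57 · 113 = 6441.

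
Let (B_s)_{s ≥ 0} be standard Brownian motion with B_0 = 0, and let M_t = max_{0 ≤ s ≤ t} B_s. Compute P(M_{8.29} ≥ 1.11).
P(M_{8.29} ≥ 1.11) = 2·P(B_{8.29} ≥ 1.11) = 2(1 − Φ(1.11/√8.29)) ≈ 0.6999

By the reflection principle for Brownian motion, P(M_t ≥ a) = 2 · P(B_t ≥ a) for a ≥ 0. Since B_t ~ N(0, t), P(B_t ≥ 1.11) = 1 − Φ(1.11/√t) = 1 − Φ(1.11/√8.29) = 1 − Φ(0.3855). So
  P(M_{8.29} ≥ 1.11) = 2(1 − Φ(0.3855)) ≈ 0.6999.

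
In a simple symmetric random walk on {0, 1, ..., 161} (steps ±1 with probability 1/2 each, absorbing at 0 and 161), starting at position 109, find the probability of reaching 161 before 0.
P(hit 161 before 0) = 109/161

Let u_k = P(hit 161 before 0 | start at k). Then u_0 = 0, u_161 = 1, and u_k = u_{k-1}/2 + u_{k+1}/2 for 1 ≤ k ≤ 160. This harmonic recurrence is solved by u_k = k/161, giving u_109 = 109/161.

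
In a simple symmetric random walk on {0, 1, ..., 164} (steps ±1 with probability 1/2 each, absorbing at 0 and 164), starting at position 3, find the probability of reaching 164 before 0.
P(hit 164 before 0) = 3/164

Let u_k = P(hit 164 before 0 | start at k). Then u_0 = 0, u_164 = 1, and u_k = u_{k-1}/2 + u_{k+1}/2 for 1 ≤ k ≤ 163. This harmonic recurrence is solved by u_k = k/164, giving u_3 = 3/164.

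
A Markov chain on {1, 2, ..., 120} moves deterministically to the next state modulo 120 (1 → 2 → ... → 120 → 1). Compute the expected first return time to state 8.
E[T_8 | X_0 = 8] = 120

The chain cycles deterministically, so starting at state 8 it returns in exactly 120 steps. Equivalently, the stationary distribution is uniform π_j = 1/120 for every state j, so by Kac's formula E[T_8] = 1/π_8 = 120.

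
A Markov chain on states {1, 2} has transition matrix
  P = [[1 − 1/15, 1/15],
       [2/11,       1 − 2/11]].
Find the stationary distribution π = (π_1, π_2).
π_1 = 30/41, π_2 = 11/41

Solve πP = π with π_1 + π_2 = 1. From πP = π: π_1 · (1 − 1/15) + π_2 · 2/11 = π_1 ⇒ π_2 · 2/11 = π_1 · 1/15 ⇒ π_2/π_1 = (1/15)/(2/11) = 11/30. Together with π_1 + π_2 = 1:
  π_1 = (2/11)/(1/15 + 2/11) = (2/11)/(41/165) = 30/41,
  π_2 = (1/15)/(1/15 + 2/11) = (1/15)/(41/165) = 11/41.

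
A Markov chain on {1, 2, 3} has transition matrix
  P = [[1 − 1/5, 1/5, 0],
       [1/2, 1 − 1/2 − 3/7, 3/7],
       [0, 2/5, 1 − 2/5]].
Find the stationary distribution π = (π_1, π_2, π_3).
π = (35/64, 7/32, 15/64)

This is a birth-death chain on three states, which satisfies detailed balance: π_1 · P_{12} = π_2 · P_{21} and π_2 · P_{23} = π_3 · P_{32}.
From π_1 · 1/5 = π_2 · 1/2: π_2/π_1 = (1/5)/(1/2) = 2/5.
From π_2 · 3/7 = π_3 · 2/5: π_3/π_2 = (3/7)/(2/5) = 15/14.
Take π_1 proportional to 1; then unnormalized π = (1, 2/5, 3/7). Normalize by dividing by the sum 64/35:
  π = (35/64, 7/32, 15/64).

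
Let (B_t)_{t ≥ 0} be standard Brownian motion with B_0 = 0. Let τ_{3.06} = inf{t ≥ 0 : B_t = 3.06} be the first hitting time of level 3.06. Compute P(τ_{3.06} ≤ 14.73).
P(τ_{3.06} ≤ 14.73) = 2(1 − Φ(3.06/√14.73)) = 2(1 − Φ(0.7973)) ≈ 0.4253

By the reflection principle for standard BM, P(τ_b ≤ t) = 2 · P(B_t ≥ b). Since B_t ~ N(0, t), P(B_t ≥ 3.06) = 1 − Φ(3.06/√t) = 1 − Φ(3.06/√14.73) = 1 − Φ(0.7973) ≈ 0.21264. Doubling: P(τ_{3.06} ≤ 14.73) ≈ 2 · 0.21264 = 0.42528 ≈ 0.4253.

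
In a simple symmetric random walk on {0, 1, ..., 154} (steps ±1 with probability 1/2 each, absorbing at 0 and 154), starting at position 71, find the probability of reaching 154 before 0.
P(hit 154 before 0) = 71/154

Let u_k = P(hit 154 before 0 | start at k). Then u_0 = 0, u_154 = 1, and u_k = u_{k-1}/2 + u_{k+1}/2 for 1 ≤ k ≤ 153. This harmonic recurrence is solved by u_k = k/154, giving u_71 = 71/154.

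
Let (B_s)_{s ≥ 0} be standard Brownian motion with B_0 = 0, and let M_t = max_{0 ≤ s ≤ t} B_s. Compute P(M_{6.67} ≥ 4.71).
P(M_{6.67} ≥ 4.71) = 2·P(B_{6.67} ≥ 4.71) = 2(1 − Φ(4.71/√6.67)) ≈ 0.0682

By the reflection principle for Brownian motion, P(M_t ≥ a) = 2 · P(B_t ≥ a) for a ≥ 0. Since B_t ~ N(0, t), P(B_t ≥ 4.71) = 1 − Φ(4.71/√t) = 1 − Φ(4.71/√6.67) = 1 − Φ(1.8237). So
  P(M_{6.67} ≥ 4.71) = 2(1 − Φ(1.8237)) ≈ 0.0682.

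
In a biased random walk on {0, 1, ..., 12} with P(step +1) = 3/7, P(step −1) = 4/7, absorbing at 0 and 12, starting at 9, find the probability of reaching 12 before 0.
P(hit 12 before 0) = (1 − (4/3)^9) / (1 − (4/3)^12) = 176931/439075

Let u_k denote P(reach 12 before 0 | start at k). Boundary: u_0 = 0, u_12 = 1. Recurrence: u_k = 3/7·u_{k+1} + 4/7·u_{k-1} for 1 ≤ k ≤ 11. Try u_k = A + B·r^k with r = q/p = (4/7)/(3/7) = 4/3. Substitution satisfies the recurrence; boundary conditions give:
  u_k = (1 − r^k) / (1 − r^N) = (1 − (4/3)^9) / (1 − (4/3)^12) = 176931/439075.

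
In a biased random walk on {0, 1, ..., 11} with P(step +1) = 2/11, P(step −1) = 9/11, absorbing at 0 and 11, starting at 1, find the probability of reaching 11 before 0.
P(hit 11 before 0) = (1 − (9/2)^1) / (1 − (9/2)^11) = 1024/4483008223

Let u_k denote P(reach 11 before 0 | start at k). Boundary: u_0 = 0, u_11 = 1. Recurrence: u_k = 2/11·u_{k+1} + 9/11·u_{k-1} for 1 ≤ k ≤ 10. Try u_k = A + B·r^k with r = q/p = (9/11)/(2/11) = 9/2. Substitution satisfies the recurrence; boundary conditions give:
  u_k = (1 − r^k) / (1 − r^N) = (1 − (9/2)^1) / (1 − (9/2)^11) = 1024/4483008223.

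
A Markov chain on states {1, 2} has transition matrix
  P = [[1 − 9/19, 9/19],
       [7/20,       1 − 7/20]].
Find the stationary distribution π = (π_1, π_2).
π_1 = 133/313, π_2 = 180/313

Solve πP = π with π_1 + π_2 = 1. From πP = π: π_1 · (1 − 9/19) + π_2 · 7/20 = π_1 ⇒ π_2 · 7/20 = π_1 · 9/19 ⇒ π_2/π_1 = (9/19)/(7/20) = 180/133. Together with π_1 + π_2 = 1:
  π_1 = (7/20)/(9/19 + 7/20) = (7/20)/(313/380) = 133/313,
  π_2 = (9/19)/(9/19 + 7/20) = (9/19)/(313/380) = 180/313.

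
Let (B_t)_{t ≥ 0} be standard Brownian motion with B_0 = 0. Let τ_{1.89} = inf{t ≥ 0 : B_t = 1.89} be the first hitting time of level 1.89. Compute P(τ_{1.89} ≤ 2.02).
P(τ_{1.89} ≤ 2.02) = 2(1 − Φ(1.89/√2.02)) = 2(1 − Φ(1.3298)) ≈ 0.1836

By the reflection principle for standard BM, P(τ_b ≤ t) = 2 · P(B_t ≥ b). Since B_t ~ N(0, t), P(B_t ≥ 1.89) = 1 − Φ(1.89/√t) = 1 − Φ(1.89/√2.02) = 1 − Φ(1.3298) ≈ 0.09179. Doubling: P(τ_{1.89} ≤ 2.02) ≈ 2 · 0.09179 = 0.18358 ≈ 0.1836.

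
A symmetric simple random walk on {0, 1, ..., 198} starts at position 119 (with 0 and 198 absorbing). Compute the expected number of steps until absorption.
E[τ | X_0 = 119] = 9401

Let v_k = E[τ | X_0 = k]. Boundary: v_0 = v_198 = 0. Recurrence: v_k = 1 + (v_{k-1} + v_{k+1})/2 for 1 ≤ k ≤ 197. The particular solution to v_k − (v_{k-1} + v_{k+1})/2 = 1 is v_k = −k^2. Adding homogeneous solution A + B k and matching boundaries gives v_k = k (198 − k). Substituting k = 119: v_119 = 119 · 79 = 9401.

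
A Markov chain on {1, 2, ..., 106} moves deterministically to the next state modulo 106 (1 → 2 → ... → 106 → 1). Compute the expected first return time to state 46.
E[T_46 | X_0 = 46] = 106

The chain cycles deterministically, so starting at state 46 it returns in exactly 106 steps. Equivalently, the stationary distribution is uniform π_j = 1/106 for every state j, so by Kac's formula E[T_46] = 1/π_46 = 106.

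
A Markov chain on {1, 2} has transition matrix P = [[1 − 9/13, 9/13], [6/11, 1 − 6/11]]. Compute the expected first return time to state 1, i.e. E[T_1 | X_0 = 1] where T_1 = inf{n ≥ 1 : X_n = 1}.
E[T_1 | X_0 = 1] = 1/π_1 = 59/26

For an irreducible recurrent Markov chain with stationary distribution π, E[T_i | X_0 = i] = 1/π_i (Kac's formula). Here π_1 = (6/11)/(9/13 + 6/11) = (6/11)/(177/143) = 26/59, so E[T_1 | X_0 = 1] = 1/π_1 = (9/13 + 6/11)/(6/11) = (177/143)/(6/11) = 59/26.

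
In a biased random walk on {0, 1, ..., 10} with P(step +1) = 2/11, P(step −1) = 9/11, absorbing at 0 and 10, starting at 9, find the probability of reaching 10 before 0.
P(hit 10 before 0) = (1 − (9/2)^9) / (1 − (9/2)^10) = 110691422/498111911

Let u_k denote P(reach 10 before 0 | start at k). Boundary: u_0 = 0, u_10 = 1. Recurrence: u_k = 2/11·u_{k+1} + 9/11·u_{k-1} for 1 ≤ k ≤ 9. Try u_k = A + B·r^k with r = q/p = (9/11)/(2/11) = 9/2. Substitution satisfies the recurrence; boundary conditions give:
  u_k = (1 − r^k) / (1 − r^N) = (1 − (9/2)^9) / (1 − (9/2)^10) = 110691422/498111911.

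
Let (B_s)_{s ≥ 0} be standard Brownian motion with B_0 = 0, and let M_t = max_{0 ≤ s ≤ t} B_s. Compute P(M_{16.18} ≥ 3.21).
P(M_{16.18} ≥ 3.21) = 2·P(B_{16.18} ≥ 3.21) = 2(1 − Φ(3.21/√16.18)) ≈ 0.4249

By the reflection principle for Brownian motion, P(M_t ≥ a) = 2 · P(B_t ≥ a) for a ≥ 0. Since B_t ~ N(0, t), P(B_t ≥ 3.21) = 1 − Φ(3.21/√t) = 1 − Φ(3.21/√16.18) = 1 − Φ(0.7980). So
  P(M_{16.18} ≥ 3.21) = 2(1 − Φ(0.7980)) ≈ 0.4249.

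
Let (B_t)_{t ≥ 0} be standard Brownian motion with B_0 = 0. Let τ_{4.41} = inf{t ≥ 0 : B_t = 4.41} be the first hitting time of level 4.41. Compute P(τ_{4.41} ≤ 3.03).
P(τ_{4.41} ≤ 3.03) = 2(1 − Φ(4.41/√3.03)) = 2(1 − Φ(2.5335)) ≈ 0.0113

By the reflection principle for standard BM, P(τ_b ≤ t) = 2 · P(B_t ≥ b). Since B_t ~ N(0, t), P(B_t ≥ 4.41) = 1 − Φ(4.41/√t) = 1 − Φ(4.41/√3.03) = 1 − Φ(2.5335) ≈ 0.00565. Doubling: P(τ_{4.41} ≤ 3.03) ≈ 2 · 0.00565 = 0.01130 ≈ 0.0113.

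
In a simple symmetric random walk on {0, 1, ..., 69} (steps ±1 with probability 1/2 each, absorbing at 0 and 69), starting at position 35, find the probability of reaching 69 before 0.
P(hit 69 before 0) = 35/69

Let u_k = P(hit 69 before 0 | start at k). Then u_0 = 0, u_69 = 1, and u_k = u_{k-1}/2 + u_{k+1}/2 for 1 ≤ k ≤ 68. This harmonic recurrence is solved by u_k = k/69, giving u_35 = 35/69.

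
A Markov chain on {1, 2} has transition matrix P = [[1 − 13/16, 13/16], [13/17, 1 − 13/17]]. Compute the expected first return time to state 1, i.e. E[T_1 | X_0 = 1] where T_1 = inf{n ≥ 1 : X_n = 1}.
E[T_1 | X_0 = 1] = 1/π_1 = 33/16

For an irreducible recurrent Markov chain with stationary distribution π, E[T_i | X_0 = i] = 1/π_i (Kac's formula). Here π_1 = (13/17)/(13/16 + 13/17) = (13/17)/(429/272) = 16/33, so E[T_1 | X_0 = 1] = 1/π_1 = (13/16 + 13/17)/(13/17) = (429/272)/(13/17) = 33/16.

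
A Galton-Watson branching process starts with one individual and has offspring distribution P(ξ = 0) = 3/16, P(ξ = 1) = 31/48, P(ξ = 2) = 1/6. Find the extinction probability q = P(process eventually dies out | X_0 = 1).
q = 1

Mean offspring μ = 0·3/16 + 1·31/48 + 2·1/6 = 47/48 ≤ 1. For μ ≤ 1 with offspring not concentrated at 1, the Galton-Watson process goes extinct almost surely, so q = 1.
(Algebraic check: The pgf is f(s) = 3/16 + 31/48·s + 1/6·s². The extinction probability q is the smallest fixed point of f in [0, 1]. Setting s = f(s):
  1/6·s² + (31/48 − 1)·s + 3/16 = 0
  1/6·s² − (3/16 + 1/6)·s + 3/16 = 0
which factors as (s − 1)·(1/6·s − 3/16) = 0, giving roots s = 1 and s = (3/16)/(1/6) = 9/8. Since 9/8 ≥ 1, the smallest root in [0, 1] is s = 1.)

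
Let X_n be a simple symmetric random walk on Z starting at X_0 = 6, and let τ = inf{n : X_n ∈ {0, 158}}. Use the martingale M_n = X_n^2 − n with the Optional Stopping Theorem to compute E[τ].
E[τ] = 912

M_n = X_n^2 − n is a martingale (since E[X_{n+1}^2 | F_n] = X_n^2 + 1). By OST (τ has finite mean in a bounded region), E[M_τ] = E[M_0] = X_0^2 − 0 = 6^2 = 36. Also E[M_τ] = E[X_τ^2] − E[τ]. The walk exits at 0 or 158, with P(hit 158 first) = 6/158, so E[X_τ^2] = 158^2 · 6/158 + 0 = 948. Thus E[τ] = E[X_τ^2] − E[M_τ] = 948 − 36 = 912 = 6(158 − 6) = 912.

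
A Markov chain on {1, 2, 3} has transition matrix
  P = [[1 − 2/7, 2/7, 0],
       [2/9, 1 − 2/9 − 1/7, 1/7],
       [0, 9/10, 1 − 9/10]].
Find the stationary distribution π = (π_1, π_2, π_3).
π = (49/122, 63/122, 5/61)

This is a birth-death chain on three states, which satisfies detailed balance: π_1 · P_{12} = π_2 · P_{21} and π_2 · P_{23} = π_3 · P_{32}.
From π_1 · 2/7 = π_2 · 2/9: π_2/π_1 = (2/7)/(2/9) = 9/7.
From π_2 · 1/7 = π_3 · 9/10: π_3/π_2 = (1/7)/(9/10) = 10/63.
Take π_1 proportional to 1; then unnormalized π = (1, 9/7, 10/49). Normalize by dividing by the sum 122/49:
  π = (49/122, 63/122, 5/61).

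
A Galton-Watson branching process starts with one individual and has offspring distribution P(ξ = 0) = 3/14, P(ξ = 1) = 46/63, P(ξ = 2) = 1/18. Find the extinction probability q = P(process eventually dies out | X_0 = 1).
q = 1

Mean offspring μ = 0·3/14 + 1·46/63 + 2·1/18 = 53/63 ≤ 1. For μ ≤ 1 with offspring not concentrated at 1, the Galton-Watson process goes extinct almost surely, so q = 1.
(Algebraic check: The pgf is f(s) = 3/14 + 46/63·s + 1/18·s². The extinction probability q is the smallest fixed point of f in [0, 1]. Setting s = f(s):
  1/18·s² + (46/63 − 1)·s + 3/14 = 0
  1/18·s² − (3/14 + 1/18)·s + 3/14 = 0
which factors as (s − 1)·(1/18·s − 3/14) = 0, giving roots s = 1 and s = (3/14)/(1/18) = 27/7. Since 27/7 ≥ 1, the smallest root in [0, 1] is s = 1.)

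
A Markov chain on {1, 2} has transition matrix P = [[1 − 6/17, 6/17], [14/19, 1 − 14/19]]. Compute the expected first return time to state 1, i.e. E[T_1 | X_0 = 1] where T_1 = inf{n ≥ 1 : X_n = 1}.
E[T_1 | X_0 = 1] = 1/π_1 = 176/119

For an irreducible recurrent Markov chain with stationary distribution π, E[T_i | X_0 = i] = 1/π_i (Kac's formula). Here π_1 = (14/19)/(6/17 + 14/19) = (14/19)/(352/323) = 119/176, so E[T_1 | X_0 = 1] = 1/π_1 = (6/17 + 14/19)/(14/19) = (352/323)/(14/19) = 176/119.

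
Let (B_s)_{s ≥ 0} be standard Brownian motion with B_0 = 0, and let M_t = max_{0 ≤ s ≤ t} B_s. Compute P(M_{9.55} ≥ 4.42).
P(M_{9.55} ≥ 4.42) = 2·P(B_{9.55} ≥ 4.42) = 2(1 − Φ(4.42/√9.55)) ≈ 0.1526

By the reflection principle for Brownian motion, P(M_t ≥ a) = 2 · P(B_t ≥ a) for a ≥ 0. Since B_t ~ N(0, t), P(B_t ≥ 4.42) = 1 − Φ(4.42/√t) = 1 − Φ(4.42/√9.55) = 1 − Φ(1.4303). So
  P(M_{9.55} ≥ 4.42) = 2(1 − Φ(1.4303)) ≈ 0.1526.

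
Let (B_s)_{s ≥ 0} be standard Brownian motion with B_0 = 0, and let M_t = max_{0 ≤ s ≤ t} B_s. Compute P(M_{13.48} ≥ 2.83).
P(M_{13.48} ≥ 2.83) = 2·P(B_{13.48} ≥ 2.83) = 2(1 − Φ(2.83/√13.48)) ≈ 0.4408

By the reflection principle for Brownian motion, P(M_t ≥ a) = 2 · P(B_t ≥ a) for a ≥ 0. Since B_t ~ N(0, t), P(B_t ≥ 2.83) = 1 − Φ(2.83/√t) = 1 − Φ(2.83/√13.48) = 1 − Φ(0.7708). So
  P(M_{13.48} ≥ 2.83) = 2(1 − Φ(0.7708)) ≈ 0.4408.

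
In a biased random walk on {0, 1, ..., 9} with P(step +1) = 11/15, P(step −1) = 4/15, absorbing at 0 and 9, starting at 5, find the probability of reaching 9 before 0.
P(hit 9 before 0) = (1 − (4/11)^5) / (1 − (4/11)^9) = 334707901/336812221

Let u_k denote P(reach 9 before 0 | start at k). Boundary: u_0 = 0, u_9 = 1. Recurrence: u_k = 11/15·u_{k+1} + 4/15·u_{k-1} for 1 ≤ k ≤ 8. Try u_k = A + B·r^k with r = q/p = (4/15)/(11/15) = 4/11. Substitution satisfies the recurrence; boundary conditions give:
  u_k = (1 − r^k) / (1 − r^N) = (1 − (4/11)^5) / (1 − (4/11)^9) = 334707901/336812221.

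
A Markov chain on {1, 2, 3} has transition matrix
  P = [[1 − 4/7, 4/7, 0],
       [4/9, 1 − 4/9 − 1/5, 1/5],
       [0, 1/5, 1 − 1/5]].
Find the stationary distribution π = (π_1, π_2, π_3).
π = (7/25, 9/25, 9/25)

This is a birth-death chain on three states, which satisfies detailed balance: π_1 · P_{12} = π_2 · P_{21} and π_2 · P_{23} = π_3 · P_{32}.
From π_1 · 4/7 = π_2 · 4/9: π_2/π_1 = (4/7)/(4/9) = 9/7.
From π_2 · 1/5 = π_3 · 1/5: π_3/π_2 = (1/5)/(1/5) = 1.
Take π_1 proportional to 1; then unnormalized π = (1, 9/7, 9/7). Normalize by dividing by the sum 25/7:
  π = (7/25, 9/25, 9/25).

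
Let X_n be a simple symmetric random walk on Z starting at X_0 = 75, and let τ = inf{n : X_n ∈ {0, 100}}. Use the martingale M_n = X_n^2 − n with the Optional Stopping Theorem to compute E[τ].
E[τ] = 1875

M_n = X_n^2 − n is a martingale (since E[X_{n+1}^2 | F_n] = X_n^2 + 1). By OST (τ has finite mean in a bounded region), E[M_τ] = E[M_0] = X_0^2 − 0 = 75^2 = 5625. Also E[M_τ] = E[X_τ^2] − E[τ]. The walk exits at 0 or 100, with P(hit 100 first) = 75/100, so E[X_τ^2] = 100^2 · 75/100 + 0 = 7500. Thus E[τ] = E[X_τ^2] − E[M_τ] = 7500 − 5625 = 1875 = 75(100 − 75) = 1875.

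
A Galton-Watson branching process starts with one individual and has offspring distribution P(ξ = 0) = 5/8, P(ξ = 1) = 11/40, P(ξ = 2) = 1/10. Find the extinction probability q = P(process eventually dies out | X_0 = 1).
q = 1

Mean offspring μ = 0·5/8 + 1·11/40 + 2·1/10 = 19/40 ≤ 1. For μ ≤ 1 with offspring not concentrated at 1, the Galton-Watson process goes extinct almost surely, so q = 1.
(Algebraic check: The pgf is f(s) = 5/8 + 11/40·s + 1/10·s². The extinction probability q is the smallest fixed point of f in [0, 1]. Setting s = f(s):
  1/10·s² + (11/40 − 1)·s + 5/8 = 0
  1/10·s² − (5/8 + 1/10)·s + 5/8 = 0
which factors as (s − 1)·(1/10·s − 5/8) = 0, giving roots s = 1 and s = (5/8)/(1/10) = 25/4. Since 25/4 ≥ 1, the smallest root in [0, 1] is s = 1.)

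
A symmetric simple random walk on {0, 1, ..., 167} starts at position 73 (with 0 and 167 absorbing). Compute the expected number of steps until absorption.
E[τ | X_0 = 73] = 6862

Let v_k = E[τ | X_0 = k]. Boundary: v_0 = v_167 = 0. Recurrence: v_k = 1 + (v_{k-1} + v_{k+1})/2 for 1 ≤ k ≤ 166. The particular solution to v_k − (v_{k-1} + v_{k+1})/2 = 1 is v_k = −k^2. Adding homogeneous solution A + B k and matching boundaries gives v_k = k (167 − k). Substituting k = 73: v_73 = 73 · 94 = 6862.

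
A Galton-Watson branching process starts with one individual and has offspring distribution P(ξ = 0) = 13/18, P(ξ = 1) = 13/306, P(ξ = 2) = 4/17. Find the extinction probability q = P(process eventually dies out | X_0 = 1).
q = 1

Mean offspring μ = 0·13/18 + 1·13/306 + 2·4/17 = 157/306 ≤ 1. For μ ≤ 1 with offspring not concentrated at 1, the Galton-Watson process goes extinct almost surely, so q = 1.
(Algebraic check: The pgf is f(s) = 13/18 + 13/306·s + 4/17·s². The extinction probability q is the smallest fixed point of f in [0, 1]. Setting s = f(s):
  4/17·s² + (13/306 − 1)·s + 13/18 = 0
  4/17·s² − (13/18 + 4/17)·s + 13/18 = 0
which factors as (s − 1)·(4/17·s − 13/18) = 0, giving roots s = 1 and s = (13/18)/(4/17) = 221/72. Since 221/72 ≥ 1, the smallest root in [0, 1] is s = 1.)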